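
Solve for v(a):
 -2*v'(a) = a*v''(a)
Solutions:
 v(a) = C1 + C2/a


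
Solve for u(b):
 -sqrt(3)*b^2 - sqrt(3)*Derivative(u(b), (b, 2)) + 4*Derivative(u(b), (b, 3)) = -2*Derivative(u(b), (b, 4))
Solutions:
 u(b) = C1 + C2*b + C3*exp(-b*(1 + sqrt(2)*sqrt(sqrt(3) + 2)/2)) + C4*exp(b*(-1 + sqrt(2)*sqrt(sqrt(3) + 2)/2)) - b^4/12 - 4*sqrt(3)*b^3/9 + 2*b^2*(-8 - sqrt(3))/3


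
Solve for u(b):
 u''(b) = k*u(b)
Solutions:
 u(b) = C1*exp(-b*sqrt(k)) + C2*exp(b*sqrt(k))


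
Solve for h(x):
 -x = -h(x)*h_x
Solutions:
 h(x) = -sqrt(C1 + x^2)
 h(x) = sqrt(C1 + x^2)


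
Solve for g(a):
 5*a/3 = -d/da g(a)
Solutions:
 g(a) = C1 - 5*a^2/6


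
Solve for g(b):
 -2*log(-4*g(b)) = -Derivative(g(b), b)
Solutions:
 -Integral(1/(log(-_y) + 2*log(2)), (_y, g(b)))/2 = C1 - b


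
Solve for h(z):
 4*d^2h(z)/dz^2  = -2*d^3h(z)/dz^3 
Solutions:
 h(z) = C1 + C2*z + C3*exp(-2*z)


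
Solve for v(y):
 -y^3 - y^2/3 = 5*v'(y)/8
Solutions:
 v(y) = C1 - 2*y^4/5 - 8*y^3/45


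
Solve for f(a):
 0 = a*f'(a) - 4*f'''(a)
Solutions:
 f(a) = C1 + Integral(C2*airyai(2^(1/3)*a/2) + C3*airybi(2^(1/3)*a/2), a)


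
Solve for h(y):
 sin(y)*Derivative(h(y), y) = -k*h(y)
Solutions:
 h(y) = C1*exp(k*(-log(cos(y) - 1) + log(cos(y) + 1))/2)


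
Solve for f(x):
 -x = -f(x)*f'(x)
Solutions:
 f(x) = -sqrt(C1 + x^2)
 f(x) = sqrt(C1 + x^2)


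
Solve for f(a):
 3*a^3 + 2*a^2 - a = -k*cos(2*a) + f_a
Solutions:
 f(a) = C1 + 3*a^4/4 + 2*a^3/3 - a^2/2 + k*sin(2*a)/2


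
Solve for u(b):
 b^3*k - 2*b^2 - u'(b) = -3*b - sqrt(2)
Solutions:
 u(b) = C1 + b^4*k/4 - 2*b^3/3 + 3*b^2/2 + sqrt(2)*b


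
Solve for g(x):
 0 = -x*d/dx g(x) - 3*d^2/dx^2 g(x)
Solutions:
 g(x) = C1 + C2*erf(sqrt(6)*x/6)


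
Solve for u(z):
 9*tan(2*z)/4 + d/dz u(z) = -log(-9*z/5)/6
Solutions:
 u(z) = C1 - z*log(-z)/6 - z*log(3)/3 + z/6 + z*log(5)/6 + 9*log(cos(2*z))/8


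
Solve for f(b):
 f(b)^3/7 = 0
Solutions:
 f(b) = 0


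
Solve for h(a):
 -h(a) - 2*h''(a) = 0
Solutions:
 h(a) = C1*sin(sqrt(2)*a/2) + C2*cos(sqrt(2)*a/2)


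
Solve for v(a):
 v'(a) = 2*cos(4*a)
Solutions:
 v(a) = C1 + sin(4*a)/2


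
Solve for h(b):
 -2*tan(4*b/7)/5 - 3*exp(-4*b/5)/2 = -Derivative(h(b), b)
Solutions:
 h(b) = C1 + 7*log(tan(4*b/7)^2 + 1)/20 - 15*exp(-4*b/5)/8


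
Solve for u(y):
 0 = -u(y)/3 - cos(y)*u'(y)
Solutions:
 u(y) = C1*(sin(y) - 1)^(1/6)/(sin(y) + 1)^(1/6)


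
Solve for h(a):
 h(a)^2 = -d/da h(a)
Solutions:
 h(a) = 1/(C1 + a)


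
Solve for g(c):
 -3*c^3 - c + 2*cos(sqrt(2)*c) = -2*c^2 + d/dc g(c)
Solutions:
 g(c) = C1 - 3*c^4/4 + 2*c^3/3 - c^2/2 + sqrt(2)*sin(sqrt(2)*c)


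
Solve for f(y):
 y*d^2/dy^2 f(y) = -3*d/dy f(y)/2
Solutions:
 f(y) = C1 + C2/sqrt(y)


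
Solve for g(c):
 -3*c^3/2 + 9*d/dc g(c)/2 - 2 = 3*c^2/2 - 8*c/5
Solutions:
 g(c) = C1 + c^4/12 + c^3/9 - 8*c^2/45 + 4*c/9


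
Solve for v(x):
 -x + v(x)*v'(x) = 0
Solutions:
 v(x) = -sqrt(C1 + x^2)
 v(x) = sqrt(C1 + x^2)


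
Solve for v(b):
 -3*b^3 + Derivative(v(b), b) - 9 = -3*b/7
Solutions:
 v(b) = C1 + 3*b^4/4 - 3*b^2/14 + 9*b


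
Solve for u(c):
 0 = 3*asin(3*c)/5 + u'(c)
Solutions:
 u(c) = C1 - 3*c*asin(3*c)/5 - sqrt(1 - 9*c^2)/5


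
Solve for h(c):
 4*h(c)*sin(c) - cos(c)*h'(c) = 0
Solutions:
 h(c) = C1/cos(c)^4


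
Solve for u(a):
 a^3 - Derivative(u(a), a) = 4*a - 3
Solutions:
 u(a) = C1 + a^4/4 - 2*a^2 + 3*a


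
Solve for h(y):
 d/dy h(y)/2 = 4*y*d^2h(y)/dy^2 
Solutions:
 h(y) = C1 + C2*y^(9/8)


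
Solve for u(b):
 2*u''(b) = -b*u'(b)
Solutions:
 u(b) = C1 + C2*erf(b/2)


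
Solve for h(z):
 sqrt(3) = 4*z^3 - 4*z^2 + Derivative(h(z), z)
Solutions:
 h(z) = C1 - z^4 + 4*z^3/3 + sqrt(3)*z


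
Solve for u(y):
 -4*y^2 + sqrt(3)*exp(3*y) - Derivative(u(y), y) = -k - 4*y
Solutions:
 u(y) = C1 + k*y - 4*y^3/3 + 2*y^2 + sqrt(3)*exp(3*y)/3


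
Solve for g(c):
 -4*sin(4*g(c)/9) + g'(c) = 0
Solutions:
 -4*c + 9*log(cos(4*g(c)/9) - 1)/8 - 9*log(cos(4*g(c)/9) + 1)/8 = C1


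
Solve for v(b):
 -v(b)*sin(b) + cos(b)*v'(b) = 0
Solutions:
 v(b) = C1/cos(b)


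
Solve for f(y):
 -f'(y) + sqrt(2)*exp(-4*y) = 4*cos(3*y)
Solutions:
 f(y) = C1 - 4*sin(3*y)/3 - sqrt(2)*exp(-4*y)/4


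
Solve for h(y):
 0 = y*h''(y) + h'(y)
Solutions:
 h(y) = C1 + C2*log(y)


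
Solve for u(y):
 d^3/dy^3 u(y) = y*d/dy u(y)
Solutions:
 u(y) = C1 + Integral(C2*airyai(y) + C3*airybi(y), y)


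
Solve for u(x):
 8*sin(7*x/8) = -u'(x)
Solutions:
 u(x) = C1 + 64*cos(7*x/8)/7


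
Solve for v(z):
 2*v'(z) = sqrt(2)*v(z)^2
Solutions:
 v(z) = -2/(C1 + sqrt(2)*z)


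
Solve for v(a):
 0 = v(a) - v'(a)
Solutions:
 v(a) = C1*exp(a)


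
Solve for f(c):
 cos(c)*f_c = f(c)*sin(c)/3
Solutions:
 f(c) = C1/cos(c)^(1/3)


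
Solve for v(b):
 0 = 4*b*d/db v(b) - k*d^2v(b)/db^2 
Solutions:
 v(b) = C1 + C2*erf(sqrt(2)*b*sqrt(-1/k))/sqrt(-1/k)


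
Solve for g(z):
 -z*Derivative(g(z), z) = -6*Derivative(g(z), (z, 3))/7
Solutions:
 g(z) = C1 + Integral(C2*airyai(6^(2/3)*7^(1/3)*z/6) + C3*airybi(6^(2/3)*7^(1/3)*z/6), z)


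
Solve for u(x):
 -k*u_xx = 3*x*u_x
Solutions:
 u(x) = C1 + C2*sqrt(k)*erf(sqrt(6)*x*sqrt(1/k)/2)


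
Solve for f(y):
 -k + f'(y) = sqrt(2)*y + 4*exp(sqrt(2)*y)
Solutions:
 f(y) = C1 + k*y + sqrt(2)*y^2/2 + 2*sqrt(2)*exp(sqrt(2)*y)


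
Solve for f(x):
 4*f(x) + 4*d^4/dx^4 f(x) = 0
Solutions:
 f(x) = (C1*sin(sqrt(2)*x/2) + C2*cos(sqrt(2)*x/2))*exp(-sqrt(2)*x/2) + (C3*sin(sqrt(2)*x/2) + C4*cos(sqrt(2)*x/2))*exp(sqrt(2)*x/2)


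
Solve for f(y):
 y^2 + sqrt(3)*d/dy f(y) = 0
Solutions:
 f(y) = C1 - sqrt(3)*y^3/9


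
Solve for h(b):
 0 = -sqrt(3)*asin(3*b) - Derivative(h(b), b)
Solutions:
 h(b) = C1 - sqrt(3)*(b*asin(3*b) + sqrt(1 - 9*b^2)/3)


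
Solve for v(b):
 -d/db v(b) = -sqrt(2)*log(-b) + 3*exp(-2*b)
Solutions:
 v(b) = C1 + sqrt(2)*b*log(-b) - sqrt(2)*b + 3*exp(-2*b)/2


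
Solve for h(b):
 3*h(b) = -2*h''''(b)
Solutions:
 h(b) = (C1*sin(6^(1/4)*b/2) + C2*cos(6^(1/4)*b/2))*exp(-6^(1/4)*b/2) + (C3*sin(6^(1/4)*b/2) + C4*cos(6^(1/4)*b/2))*exp(6^(1/4)*b/2)


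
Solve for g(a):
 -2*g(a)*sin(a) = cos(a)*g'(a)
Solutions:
 g(a) = C1*cos(a)^2


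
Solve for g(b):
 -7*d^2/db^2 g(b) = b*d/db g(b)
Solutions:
 g(b) = C1 + C2*erf(sqrt(14)*b/14)


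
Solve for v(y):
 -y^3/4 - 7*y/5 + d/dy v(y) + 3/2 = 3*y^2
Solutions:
 v(y) = C1 + y^4/16 + y^3 + 7*y^2/10 - 3*y/2


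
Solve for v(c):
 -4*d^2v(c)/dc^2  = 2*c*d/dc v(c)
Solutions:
 v(c) = C1 + C2*erf(c/2)


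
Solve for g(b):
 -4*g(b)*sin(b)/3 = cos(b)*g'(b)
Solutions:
 g(b) = C1*cos(b)^(4/3)


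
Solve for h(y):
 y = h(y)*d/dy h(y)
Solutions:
 h(y) = -sqrt(C1 + y^2)
 h(y) = sqrt(C1 + y^2)


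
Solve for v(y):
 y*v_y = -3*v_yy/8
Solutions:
 v(y) = C1 + C2*erf(2*sqrt(3)*y/3)


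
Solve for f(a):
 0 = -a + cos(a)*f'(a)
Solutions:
 f(a) = C1 + Integral(a/cos(a), a)


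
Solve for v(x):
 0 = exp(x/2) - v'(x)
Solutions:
 v(x) = C1 + 2*exp(x/2)


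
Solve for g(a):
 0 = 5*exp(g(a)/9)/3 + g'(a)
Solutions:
 g(a) = 9*log(1/(C1 + 5*a)) + 27*log(3)


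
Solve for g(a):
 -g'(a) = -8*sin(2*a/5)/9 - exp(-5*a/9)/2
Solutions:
 g(a) = C1 - 20*cos(2*a/5)/9 - 9*exp(-5*a/9)/10


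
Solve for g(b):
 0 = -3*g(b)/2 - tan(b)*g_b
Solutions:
 g(b) = C1/sin(b)^(3/2)


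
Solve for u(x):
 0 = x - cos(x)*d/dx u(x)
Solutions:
 u(x) = C1 + Integral(x/cos(x), x)


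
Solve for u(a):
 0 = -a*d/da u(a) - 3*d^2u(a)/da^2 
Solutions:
 u(a) = C1 + C2*erf(sqrt(6)*a/6)


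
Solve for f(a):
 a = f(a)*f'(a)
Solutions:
 f(a) = -sqrt(C1 + a^2)
 f(a) = sqrt(C1 + a^2)


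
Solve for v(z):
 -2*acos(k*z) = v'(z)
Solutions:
 v(z) = C1 - 2*Piecewise((z*acos(k*z) - sqrt(-k^2*z^2 + 1)/k, Ne(k, 0)), (pi*z/2, True))


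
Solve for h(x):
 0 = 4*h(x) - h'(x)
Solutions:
 h(x) = C1*exp(4*x)


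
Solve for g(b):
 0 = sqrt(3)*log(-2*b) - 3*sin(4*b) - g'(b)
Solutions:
 g(b) = C1 + sqrt(3)*b*(log(-b) - 1) + sqrt(3)*b*log(2) + 3*cos(4*b)/4


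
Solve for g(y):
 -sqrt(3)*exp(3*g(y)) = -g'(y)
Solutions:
 g(y) = log(-1/(C1 + 3*sqrt(3)*y))/3
 g(y) = log((-1/(C1 + sqrt(3)*y))^(1/3)*(-3^(2/3) - 3*3^(1/6)*I)/6)
 g(y) = log((-1/(C1 + sqrt(3)*y))^(1/3)*(-3^(2/3) + 3*3^(1/6)*I)/6)


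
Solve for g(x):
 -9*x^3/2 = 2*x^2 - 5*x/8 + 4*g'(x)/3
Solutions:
 g(x) = C1 - 27*x^4/32 - x^3/2 + 15*x^2/64


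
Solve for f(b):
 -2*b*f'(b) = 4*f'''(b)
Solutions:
 f(b) = C1 + Integral(C2*airyai(-2^(2/3)*b/2) + C3*airybi(-2^(2/3)*b/2), b)


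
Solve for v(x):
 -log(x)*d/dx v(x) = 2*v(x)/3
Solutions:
 v(x) = C1*exp(-2*li(x)/3)


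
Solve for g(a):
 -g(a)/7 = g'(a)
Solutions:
 g(a) = C1*exp(-a/7)


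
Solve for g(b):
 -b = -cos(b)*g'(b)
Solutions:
 g(b) = C1 + Integral(b/cos(b), b)


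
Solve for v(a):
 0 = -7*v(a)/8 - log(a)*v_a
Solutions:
 v(a) = C1*exp(-7*li(a)/8)


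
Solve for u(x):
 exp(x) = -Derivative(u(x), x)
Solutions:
 u(x) = C1 - exp(x)


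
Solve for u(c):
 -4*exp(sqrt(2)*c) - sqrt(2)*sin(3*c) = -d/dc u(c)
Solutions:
 u(c) = C1 + 2*sqrt(2)*exp(sqrt(2)*c) - sqrt(2)*cos(3*c)/3


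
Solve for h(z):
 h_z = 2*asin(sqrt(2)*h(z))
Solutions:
 Integral(1/asin(sqrt(2)*_y), (_y, h(z))) = C1 + 2*z


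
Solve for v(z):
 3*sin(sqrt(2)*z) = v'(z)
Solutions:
 v(z) = C1 - 3*sqrt(2)*cos(sqrt(2)*z)/2


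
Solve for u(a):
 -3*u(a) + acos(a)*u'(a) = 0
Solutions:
 u(a) = C1*exp(3*Integral(1/acos(a), a))


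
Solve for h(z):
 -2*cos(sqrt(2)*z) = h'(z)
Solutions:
 h(z) = C1 - sqrt(2)*sin(sqrt(2)*z)


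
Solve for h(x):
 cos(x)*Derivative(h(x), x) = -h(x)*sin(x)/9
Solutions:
 h(x) = C1*cos(x)^(1/9)


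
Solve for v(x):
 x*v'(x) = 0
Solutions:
 v(x) = C1


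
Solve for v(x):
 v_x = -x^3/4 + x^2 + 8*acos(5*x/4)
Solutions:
 v(x) = C1 - x^4/16 + x^3/3 + 8*x*acos(5*x/4) - 8*sqrt(16 - 25*x^2)/5


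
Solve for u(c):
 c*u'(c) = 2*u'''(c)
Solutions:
 u(c) = C1 + Integral(C2*airyai(2^(2/3)*c/2) + C3*airybi(2^(2/3)*c/2), c)


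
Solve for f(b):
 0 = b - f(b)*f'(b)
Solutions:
 f(b) = -sqrt(C1 + b^2)
 f(b) = sqrt(C1 + b^2)


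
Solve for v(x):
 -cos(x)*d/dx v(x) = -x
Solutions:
 v(x) = C1 + Integral(x/cos(x), x)


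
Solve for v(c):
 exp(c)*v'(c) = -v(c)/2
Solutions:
 v(c) = C1*exp(exp(-c)/2)


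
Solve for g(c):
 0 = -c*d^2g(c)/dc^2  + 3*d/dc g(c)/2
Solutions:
 g(c) = C1 + C2*c^(5/2)


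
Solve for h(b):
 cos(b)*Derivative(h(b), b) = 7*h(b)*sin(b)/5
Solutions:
 h(b) = C1/cos(b)^(7/5)


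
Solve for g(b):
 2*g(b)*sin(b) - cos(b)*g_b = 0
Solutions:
 g(b) = C1/cos(b)^2


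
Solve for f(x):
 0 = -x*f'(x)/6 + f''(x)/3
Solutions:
 f(x) = C1 + C2*erfi(x/2)


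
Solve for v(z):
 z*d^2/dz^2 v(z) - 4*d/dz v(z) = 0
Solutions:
 v(z) = C1 + C2*z^5


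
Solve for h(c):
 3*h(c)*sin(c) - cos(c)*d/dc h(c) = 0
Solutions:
 h(c) = C1/cos(c)^3


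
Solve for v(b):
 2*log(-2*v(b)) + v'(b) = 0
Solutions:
 Integral(1/(log(-_y) + log(2)), (_y, v(b)))/2 = C1 - b


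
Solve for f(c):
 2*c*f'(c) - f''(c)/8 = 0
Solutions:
 f(c) = C1 + C2*erfi(2*sqrt(2)*c)


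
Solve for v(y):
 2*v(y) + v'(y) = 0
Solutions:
 v(y) = C1*exp(-2*y)


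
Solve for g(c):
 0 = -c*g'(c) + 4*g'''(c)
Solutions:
 g(c) = C1 + Integral(C2*airyai(2^(1/3)*c/2) + C3*airybi(2^(1/3)*c/2), c)


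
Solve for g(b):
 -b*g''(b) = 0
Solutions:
 g(b) = C1 + C2*b


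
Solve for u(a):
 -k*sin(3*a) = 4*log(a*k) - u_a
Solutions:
 u(a) = C1 + 4*a*log(a*k) - 4*a - k*cos(3*a)/3


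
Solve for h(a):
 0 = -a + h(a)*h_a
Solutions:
 h(a) = -sqrt(C1 + a^2)
 h(a) = sqrt(C1 + a^2)


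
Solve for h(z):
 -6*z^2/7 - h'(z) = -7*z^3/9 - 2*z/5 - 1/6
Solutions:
 h(z) = C1 + 7*z^4/36 - 2*z^3/7 + z^2/5 + z/6


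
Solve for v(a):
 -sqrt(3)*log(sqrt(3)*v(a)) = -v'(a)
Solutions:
 -2*sqrt(3)*Integral(1/(2*log(_y) + log(3)), (_y, v(a)))/3 = C1 - a


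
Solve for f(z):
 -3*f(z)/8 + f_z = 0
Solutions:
 f(z) = C1*exp(3*z/8)


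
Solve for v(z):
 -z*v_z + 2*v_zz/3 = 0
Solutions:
 v(z) = C1 + C2*erfi(sqrt(3)*z/2)


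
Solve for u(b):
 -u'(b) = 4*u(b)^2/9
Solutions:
 u(b) = 9/(C1 + 4*b)


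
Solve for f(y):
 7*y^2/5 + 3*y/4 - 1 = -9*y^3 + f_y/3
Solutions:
 f(y) = C1 + 27*y^4/4 + 7*y^3/5 + 9*y^2/8 - 3*y


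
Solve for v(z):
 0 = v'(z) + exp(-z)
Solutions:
 v(z) = C1 + exp(-z)


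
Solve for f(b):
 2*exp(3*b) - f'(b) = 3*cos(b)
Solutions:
 f(b) = C1 + 2*exp(3*b)/3 - 3*sin(b)


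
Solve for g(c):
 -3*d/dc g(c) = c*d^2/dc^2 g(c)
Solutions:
 g(c) = C1 + C2/c^2


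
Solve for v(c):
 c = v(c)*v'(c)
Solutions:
 v(c) = -sqrt(C1 + c^2)
 v(c) = sqrt(C1 + c^2)


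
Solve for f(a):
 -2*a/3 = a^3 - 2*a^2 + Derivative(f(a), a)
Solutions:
 f(a) = C1 - a^4/4 + 2*a^3/3 - a^2/3


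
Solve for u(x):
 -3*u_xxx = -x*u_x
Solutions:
 u(x) = C1 + Integral(C2*airyai(3^(2/3)*x/3) + C3*airybi(3^(2/3)*x/3), x)


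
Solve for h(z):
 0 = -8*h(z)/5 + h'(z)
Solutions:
 h(z) = C1*exp(8*z/5)


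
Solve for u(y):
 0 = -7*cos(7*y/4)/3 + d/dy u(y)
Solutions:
 u(y) = C1 + 4*sin(7*y/4)/3


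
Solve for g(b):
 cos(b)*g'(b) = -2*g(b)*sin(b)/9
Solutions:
 g(b) = C1*cos(b)^(2/9)


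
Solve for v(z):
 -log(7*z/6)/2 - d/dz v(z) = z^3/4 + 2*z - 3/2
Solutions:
 v(z) = C1 - z^4/16 - z^2 - z*log(z)/2 + z*log(sqrt(42)/7) + 2*z


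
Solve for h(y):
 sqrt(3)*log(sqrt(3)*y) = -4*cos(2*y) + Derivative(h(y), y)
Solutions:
 h(y) = C1 + sqrt(3)*y*(log(y) - 1) + sqrt(3)*y*log(3)/2 + 2*sin(2*y)


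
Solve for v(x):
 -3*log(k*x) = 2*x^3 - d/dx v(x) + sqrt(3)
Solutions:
 v(x) = C1 + x^4/2 + 3*x*log(k*x) + x*(-3 + sqrt(3))


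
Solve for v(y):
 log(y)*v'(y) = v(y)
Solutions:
 v(y) = C1*exp(li(y))


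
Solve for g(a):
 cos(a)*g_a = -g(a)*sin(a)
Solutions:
 g(a) = C1*cos(a)


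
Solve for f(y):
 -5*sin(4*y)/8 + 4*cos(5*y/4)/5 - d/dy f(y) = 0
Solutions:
 f(y) = C1 + 16*sin(5*y/4)/25 + 5*cos(4*y)/32


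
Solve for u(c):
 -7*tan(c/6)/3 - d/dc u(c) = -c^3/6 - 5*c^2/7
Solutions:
 u(c) = C1 + c^4/24 + 5*c^3/21 + 14*log(cos(c/6))


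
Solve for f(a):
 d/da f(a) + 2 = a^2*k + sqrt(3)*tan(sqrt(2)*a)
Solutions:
 f(a) = C1 + a^3*k/3 - 2*a - sqrt(6)*log(cos(sqrt(2)*a))/2


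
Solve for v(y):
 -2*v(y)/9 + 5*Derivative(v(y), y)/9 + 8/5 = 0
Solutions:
 v(y) = C1*exp(2*y/5) + 36/5


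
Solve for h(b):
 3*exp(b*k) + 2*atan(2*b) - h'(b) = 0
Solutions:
 h(b) = C1 + 2*b*atan(2*b) + 3*Piecewise((exp(b*k)/k, Ne(k, 0)), (b, True)) - log(4*b^2 + 1)/2


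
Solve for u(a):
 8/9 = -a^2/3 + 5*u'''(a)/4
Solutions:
 u(a) = C1 + C2*a + C3*a^2 + a^5/225 + 16*a^3/135


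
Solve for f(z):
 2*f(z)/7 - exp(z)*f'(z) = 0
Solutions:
 f(z) = C1*exp(-2*exp(-z)/7)


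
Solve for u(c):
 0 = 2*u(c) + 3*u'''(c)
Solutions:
 u(c) = C3*exp(-2^(1/3)*3^(2/3)*c/3) + (C1*sin(2^(1/3)*3^(1/6)*c/2) + C2*cos(2^(1/3)*3^(1/6)*c/2))*exp(2^(1/3)*3^(2/3)*c/6)


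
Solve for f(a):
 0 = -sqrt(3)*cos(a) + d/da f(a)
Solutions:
 f(a) = C1 + sqrt(3)*sin(a)


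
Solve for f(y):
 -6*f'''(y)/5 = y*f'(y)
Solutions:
 f(y) = C1 + Integral(C2*airyai(-5^(1/3)*6^(2/3)*y/6) + C3*airybi(-5^(1/3)*6^(2/3)*y/6), y)


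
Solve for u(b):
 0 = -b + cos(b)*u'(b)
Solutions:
 u(b) = C1 + Integral(b/cos(b), b)


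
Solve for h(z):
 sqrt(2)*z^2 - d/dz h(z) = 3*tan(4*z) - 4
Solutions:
 h(z) = C1 + sqrt(2)*z^3/3 + 4*z + 3*log(cos(4*z))/4


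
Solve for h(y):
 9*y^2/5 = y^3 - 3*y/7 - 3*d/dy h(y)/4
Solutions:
 h(y) = C1 + y^4/3 - 4*y^3/5 - 2*y^2/7


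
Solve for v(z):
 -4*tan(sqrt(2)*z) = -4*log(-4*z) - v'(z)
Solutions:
 v(z) = C1 - 4*z*log(-z) - 8*z*log(2) + 4*z - 2*sqrt(2)*log(cos(sqrt(2)*z))


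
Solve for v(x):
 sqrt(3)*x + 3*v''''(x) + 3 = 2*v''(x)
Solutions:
 v(x) = C1 + C2*x + C3*exp(-sqrt(6)*x/3) + C4*exp(sqrt(6)*x/3) + sqrt(3)*x^3/12 + 3*x^2/4


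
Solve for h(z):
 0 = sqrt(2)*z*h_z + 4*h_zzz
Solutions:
 h(z) = C1 + Integral(C2*airyai(-sqrt(2)*z/2) + C3*airybi(-sqrt(2)*z/2), z)


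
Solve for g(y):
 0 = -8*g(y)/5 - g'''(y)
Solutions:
 g(y) = C3*exp(-2*5^(2/3)*y/5) + (C1*sin(sqrt(3)*5^(2/3)*y/5) + C2*cos(sqrt(3)*5^(2/3)*y/5))*exp(5^(2/3)*y/5)


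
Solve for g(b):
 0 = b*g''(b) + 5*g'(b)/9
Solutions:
 g(b) = C1 + C2*b^(4/9)


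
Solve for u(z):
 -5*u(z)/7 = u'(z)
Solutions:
 u(z) = C1*exp(-5*z/7)


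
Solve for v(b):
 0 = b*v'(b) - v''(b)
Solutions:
 v(b) = C1 + C2*erfi(sqrt(2)*b/2)


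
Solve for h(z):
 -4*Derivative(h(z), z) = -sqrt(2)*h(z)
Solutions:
 h(z) = C1*exp(sqrt(2)*z/4)


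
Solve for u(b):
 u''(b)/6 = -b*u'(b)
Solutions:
 u(b) = C1 + C2*erf(sqrt(3)*b)


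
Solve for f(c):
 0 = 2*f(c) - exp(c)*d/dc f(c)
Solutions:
 f(c) = C1*exp(-2*exp(-c))


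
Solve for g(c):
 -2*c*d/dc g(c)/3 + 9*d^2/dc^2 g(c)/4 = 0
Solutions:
 g(c) = C1 + C2*erfi(2*sqrt(3)*c/9)


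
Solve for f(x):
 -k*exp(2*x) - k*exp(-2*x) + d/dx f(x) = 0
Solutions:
 f(x) = C1 + k*sinh(2*x)


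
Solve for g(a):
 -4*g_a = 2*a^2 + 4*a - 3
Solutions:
 g(a) = C1 - a^3/6 - a^2/2 + 3*a/4


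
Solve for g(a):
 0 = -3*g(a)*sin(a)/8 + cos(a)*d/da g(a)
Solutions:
 g(a) = C1/cos(a)^(3/8)


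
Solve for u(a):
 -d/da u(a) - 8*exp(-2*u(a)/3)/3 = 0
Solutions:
 u(a) = 3*log(-sqrt(C1 - 8*a)) - 3*log(3) + 3*log(2)/2
 u(a) = 3*log(C1 - 8*a)/2 - 3*log(3) + 3*log(2)/2


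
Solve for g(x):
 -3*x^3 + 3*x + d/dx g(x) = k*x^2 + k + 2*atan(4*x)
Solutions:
 g(x) = C1 + k*x^3/3 + k*x + 3*x^4/4 - 3*x^2/2 + 2*x*atan(4*x) - log(16*x^2 + 1)/4


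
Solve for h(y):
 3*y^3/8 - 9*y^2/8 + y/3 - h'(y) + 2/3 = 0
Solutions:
 h(y) = C1 + 3*y^4/32 - 3*y^3/8 + y^2/6 + 2*y/3


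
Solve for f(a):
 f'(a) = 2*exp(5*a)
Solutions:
 f(a) = C1 + 2*exp(5*a)/5


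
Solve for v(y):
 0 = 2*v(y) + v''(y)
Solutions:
 v(y) = C1*sin(sqrt(2)*y) + C2*cos(sqrt(2)*y)


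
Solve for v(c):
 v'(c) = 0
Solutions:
 v(c) = C1


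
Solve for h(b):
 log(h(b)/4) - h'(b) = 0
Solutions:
 Integral(1/(-log(_y) + 2*log(2)), (_y, h(b))) = C1 - b


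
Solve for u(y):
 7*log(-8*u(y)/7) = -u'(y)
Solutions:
 Integral(1/(log(-_y) - log(7) + 3*log(2)), (_y, u(y)))/7 = C1 - y


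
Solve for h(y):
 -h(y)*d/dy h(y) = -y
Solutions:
 h(y) = -sqrt(C1 + y^2)
 h(y) = sqrt(C1 + y^2)


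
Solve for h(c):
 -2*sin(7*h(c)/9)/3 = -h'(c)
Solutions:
 -2*c/3 + 9*log(cos(7*h(c)/9) - 1)/14 - 9*log(cos(7*h(c)/9) + 1)/14 = C1


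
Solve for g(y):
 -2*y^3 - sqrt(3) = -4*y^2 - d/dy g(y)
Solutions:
 g(y) = C1 + y^4/2 - 4*y^3/3 + sqrt(3)*y


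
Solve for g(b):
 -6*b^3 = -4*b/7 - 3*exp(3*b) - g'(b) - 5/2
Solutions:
 g(b) = C1 + 3*b^4/2 - 2*b^2/7 - 5*b/2 - exp(3*b)


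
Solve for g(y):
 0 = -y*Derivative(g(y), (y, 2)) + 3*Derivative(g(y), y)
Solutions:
 g(y) = C1 + C2*y^4


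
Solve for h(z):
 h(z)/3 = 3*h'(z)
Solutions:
 h(z) = C1*exp(z/9)


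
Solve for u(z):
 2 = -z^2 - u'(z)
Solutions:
 u(z) = C1 - z^3/3 - 2*z


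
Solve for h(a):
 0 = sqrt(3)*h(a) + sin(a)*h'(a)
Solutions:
 h(a) = C1*(cos(a) + 1)^(sqrt(3)/2)/(cos(a) - 1)^(sqrt(3)/2)


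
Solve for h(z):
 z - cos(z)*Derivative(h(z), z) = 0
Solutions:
 h(z) = C1 + Integral(z/cos(z), z)


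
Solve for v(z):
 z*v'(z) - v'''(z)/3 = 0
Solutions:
 v(z) = C1 + Integral(C2*airyai(3^(1/3)*z) + C3*airybi(3^(1/3)*z), z)


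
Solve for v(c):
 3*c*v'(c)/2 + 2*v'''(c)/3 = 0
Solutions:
 v(c) = C1 + Integral(C2*airyai(-2^(1/3)*3^(2/3)*c/2) + C3*airybi(-2^(1/3)*3^(2/3)*c/2), c)


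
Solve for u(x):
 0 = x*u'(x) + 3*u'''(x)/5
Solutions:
 u(x) = C1 + Integral(C2*airyai(-3^(2/3)*5^(1/3)*x/3) + C3*airybi(-3^(2/3)*5^(1/3)*x/3), x)


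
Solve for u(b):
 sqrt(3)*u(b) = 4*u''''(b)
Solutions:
 u(b) = C1*exp(-sqrt(2)*3^(1/8)*b/2) + C2*exp(sqrt(2)*3^(1/8)*b/2) + C3*sin(sqrt(2)*3^(1/8)*b/2) + C4*cos(sqrt(2)*3^(1/8)*b/2)


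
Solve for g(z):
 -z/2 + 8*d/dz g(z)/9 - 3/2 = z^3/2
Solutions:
 g(z) = C1 + 9*z^4/64 + 9*z^2/32 + 27*z/16


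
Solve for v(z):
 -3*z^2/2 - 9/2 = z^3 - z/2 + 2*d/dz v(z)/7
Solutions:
 v(z) = C1 - 7*z^4/8 - 7*z^3/4 + 7*z^2/8 - 63*z/4


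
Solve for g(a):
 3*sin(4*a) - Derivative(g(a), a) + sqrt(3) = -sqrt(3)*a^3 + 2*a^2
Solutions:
 g(a) = C1 + sqrt(3)*a^4/4 - 2*a^3/3 + sqrt(3)*a - 3*cos(4*a)/4


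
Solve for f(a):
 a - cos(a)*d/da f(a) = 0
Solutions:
 f(a) = C1 + Integral(a/cos(a), a)


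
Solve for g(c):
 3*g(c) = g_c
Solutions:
 g(c) = C1*exp(3*c)


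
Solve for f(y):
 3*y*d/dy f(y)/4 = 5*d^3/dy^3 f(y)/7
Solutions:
 f(y) = C1 + Integral(C2*airyai(1050^(1/3)*y/10) + C3*airybi(1050^(1/3)*y/10), y)


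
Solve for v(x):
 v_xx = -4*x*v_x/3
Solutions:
 v(x) = C1 + C2*erf(sqrt(6)*x/3)


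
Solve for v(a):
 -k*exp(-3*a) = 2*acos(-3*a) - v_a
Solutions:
 v(a) = C1 + 2*a*acos(-3*a) - k*exp(-3*a)/3 + 2*sqrt(1 - 9*a^2)/3


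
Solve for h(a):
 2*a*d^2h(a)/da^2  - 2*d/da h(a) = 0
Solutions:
 h(a) = C1 + C2*a^2


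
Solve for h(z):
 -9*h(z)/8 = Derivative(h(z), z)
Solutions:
 h(z) = C1*exp(-9*z/8)


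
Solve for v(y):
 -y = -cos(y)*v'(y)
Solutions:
 v(y) = C1 + Integral(y/cos(y), y)


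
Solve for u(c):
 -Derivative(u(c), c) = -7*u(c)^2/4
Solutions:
 u(c) = -4/(C1 + 7*c)


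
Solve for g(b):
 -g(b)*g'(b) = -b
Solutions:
 g(b) = -sqrt(C1 + b^2)
 g(b) = sqrt(C1 + b^2)


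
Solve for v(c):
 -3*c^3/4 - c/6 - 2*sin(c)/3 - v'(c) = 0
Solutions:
 v(c) = C1 - 3*c^4/16 - c^2/12 + 2*cos(c)/3


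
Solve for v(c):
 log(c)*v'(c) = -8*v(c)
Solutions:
 v(c) = C1*exp(-8*li(c))


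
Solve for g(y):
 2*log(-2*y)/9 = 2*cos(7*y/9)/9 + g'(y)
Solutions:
 g(y) = C1 + 2*y*log(-y)/9 - 2*y/9 + 2*y*log(2)/9 - 2*sin(7*y/9)/7


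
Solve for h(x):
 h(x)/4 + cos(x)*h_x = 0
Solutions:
 h(x) = C1*(sin(x) - 1)^(1/8)/(sin(x) + 1)^(1/8)


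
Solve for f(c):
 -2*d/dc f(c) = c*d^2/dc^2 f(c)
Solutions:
 f(c) = C1 + C2/c


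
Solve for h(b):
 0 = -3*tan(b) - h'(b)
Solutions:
 h(b) = C1 + 3*log(cos(b))


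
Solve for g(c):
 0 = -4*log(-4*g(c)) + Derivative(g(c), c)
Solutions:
 -Integral(1/(log(-_y) + 2*log(2)), (_y, g(c)))/4 = C1 - c


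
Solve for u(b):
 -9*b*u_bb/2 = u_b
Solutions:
 u(b) = C1 + C2*b^(7/9)


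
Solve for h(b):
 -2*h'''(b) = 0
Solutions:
 h(b) = C1 + C2*b + C3*b^2


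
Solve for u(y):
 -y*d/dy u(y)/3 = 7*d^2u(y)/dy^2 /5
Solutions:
 u(y) = C1 + C2*erf(sqrt(210)*y/42)


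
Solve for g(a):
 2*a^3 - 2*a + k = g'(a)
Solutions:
 g(a) = C1 + a^4/2 - a^2 + a*k


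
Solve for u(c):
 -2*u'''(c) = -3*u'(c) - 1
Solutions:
 u(c) = C1 + C2*exp(-sqrt(6)*c/2) + C3*exp(sqrt(6)*c/2) - c/3


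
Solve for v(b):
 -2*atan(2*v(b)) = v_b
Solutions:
 Integral(1/atan(2*_y), (_y, v(b))) = C1 - 2*b


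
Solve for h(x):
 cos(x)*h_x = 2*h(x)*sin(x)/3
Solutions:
 h(x) = C1/cos(x)^(2/3)


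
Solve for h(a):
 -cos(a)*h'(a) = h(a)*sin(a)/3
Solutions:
 h(a) = C1*cos(a)^(1/3)


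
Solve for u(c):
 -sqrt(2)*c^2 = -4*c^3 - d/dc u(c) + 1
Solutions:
 u(c) = C1 - c^4 + sqrt(2)*c^3/3 + c


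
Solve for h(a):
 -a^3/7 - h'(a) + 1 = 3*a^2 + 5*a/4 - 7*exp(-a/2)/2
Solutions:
 h(a) = C1 - a^4/28 - a^3 - 5*a^2/8 + a - 7*exp(-a/2)


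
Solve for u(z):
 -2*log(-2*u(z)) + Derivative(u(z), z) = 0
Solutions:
 -Integral(1/(log(-_y) + log(2)), (_y, u(z)))/2 = C1 - z


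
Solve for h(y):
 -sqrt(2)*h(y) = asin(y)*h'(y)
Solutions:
 h(y) = C1*exp(-sqrt(2)*Integral(1/asin(y), y))


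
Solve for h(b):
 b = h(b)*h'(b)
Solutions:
 h(b) = -sqrt(C1 + b^2)
 h(b) = sqrt(C1 + b^2)


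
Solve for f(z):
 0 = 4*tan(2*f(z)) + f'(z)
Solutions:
 f(z) = -asin(C1*exp(-8*z))/2 + pi/2
 f(z) = asin(C1*exp(-8*z))/2


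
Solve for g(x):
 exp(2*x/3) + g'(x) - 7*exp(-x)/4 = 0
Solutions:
 g(x) = C1 - 3*exp(2*x/3)/2 - 7*exp(-x)/4


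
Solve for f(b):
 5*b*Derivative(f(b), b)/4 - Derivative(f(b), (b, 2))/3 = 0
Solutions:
 f(b) = C1 + C2*erfi(sqrt(30)*b/4)


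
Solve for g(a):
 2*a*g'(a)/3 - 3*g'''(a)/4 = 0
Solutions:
 g(a) = C1 + Integral(C2*airyai(2*3^(1/3)*a/3) + C3*airybi(2*3^(1/3)*a/3), a)


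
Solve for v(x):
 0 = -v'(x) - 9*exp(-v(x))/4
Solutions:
 v(x) = log(C1 - 9*x/4)


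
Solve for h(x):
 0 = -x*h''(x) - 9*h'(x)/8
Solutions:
 h(x) = C1 + C2/x^(1/8)


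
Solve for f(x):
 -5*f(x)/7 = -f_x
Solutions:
 f(x) = C1*exp(5*x/7)


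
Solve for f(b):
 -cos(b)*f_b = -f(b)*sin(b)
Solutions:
 f(b) = C1/cos(b)


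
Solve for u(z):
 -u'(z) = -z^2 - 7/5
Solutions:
 u(z) = C1 + z^3/3 + 7*z/5


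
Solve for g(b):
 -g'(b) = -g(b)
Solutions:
 g(b) = C1*exp(b)


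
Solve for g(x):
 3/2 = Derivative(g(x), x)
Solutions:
 g(x) = C1 + 3*x/2


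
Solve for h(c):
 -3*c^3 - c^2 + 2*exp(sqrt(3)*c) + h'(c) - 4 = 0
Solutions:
 h(c) = C1 + 3*c^4/4 + c^3/3 + 4*c - 2*sqrt(3)*exp(sqrt(3)*c)/3


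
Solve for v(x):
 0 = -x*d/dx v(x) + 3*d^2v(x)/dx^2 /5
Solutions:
 v(x) = C1 + C2*erfi(sqrt(30)*x/6)


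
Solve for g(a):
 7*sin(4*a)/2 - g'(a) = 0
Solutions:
 g(a) = C1 - 7*cos(4*a)/8


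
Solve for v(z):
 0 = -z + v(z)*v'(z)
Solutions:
 v(z) = -sqrt(C1 + z^2)
 v(z) = sqrt(C1 + z^2)


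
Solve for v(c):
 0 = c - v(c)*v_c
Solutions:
 v(c) = -sqrt(C1 + c^2)
 v(c) = sqrt(C1 + c^2)


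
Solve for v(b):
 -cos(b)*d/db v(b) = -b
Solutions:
 v(b) = C1 + Integral(b/cos(b), b)


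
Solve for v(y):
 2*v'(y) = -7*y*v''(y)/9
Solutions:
 v(y) = C1 + C2/y^(11/7)


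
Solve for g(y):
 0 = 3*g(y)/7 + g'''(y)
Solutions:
 g(y) = C3*exp(-3^(1/3)*7^(2/3)*y/7) + (C1*sin(3^(5/6)*7^(2/3)*y/14) + C2*cos(3^(5/6)*7^(2/3)*y/14))*exp(3^(1/3)*7^(2/3)*y/14)


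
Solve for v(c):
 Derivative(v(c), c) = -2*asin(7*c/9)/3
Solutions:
 v(c) = C1 - 2*c*asin(7*c/9)/3 - 2*sqrt(81 - 49*c^2)/21


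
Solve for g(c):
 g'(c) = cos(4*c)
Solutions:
 g(c) = C1 + sin(4*c)/4


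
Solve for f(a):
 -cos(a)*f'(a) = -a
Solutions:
 f(a) = C1 + Integral(a/cos(a), a)


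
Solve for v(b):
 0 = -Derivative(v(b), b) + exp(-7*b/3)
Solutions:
 v(b) = C1 - 3*exp(-7*b/3)/7


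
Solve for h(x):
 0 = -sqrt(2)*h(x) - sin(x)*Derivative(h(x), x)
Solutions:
 h(x) = C1*(cos(x) + 1)^(sqrt(2)/2)/(cos(x) - 1)^(sqrt(2)/2)


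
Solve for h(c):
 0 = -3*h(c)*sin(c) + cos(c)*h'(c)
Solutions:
 h(c) = C1/cos(c)^3


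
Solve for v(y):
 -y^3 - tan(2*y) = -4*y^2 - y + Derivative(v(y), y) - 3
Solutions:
 v(y) = C1 - y^4/4 + 4*y^3/3 + y^2/2 + 3*y + log(cos(2*y))/2


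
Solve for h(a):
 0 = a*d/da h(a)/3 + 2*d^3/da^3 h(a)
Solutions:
 h(a) = C1 + Integral(C2*airyai(-6^(2/3)*a/6) + C3*airybi(-6^(2/3)*a/6), a)


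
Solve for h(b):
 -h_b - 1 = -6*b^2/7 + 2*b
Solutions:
 h(b) = C1 + 2*b^3/7 - b^2 - b


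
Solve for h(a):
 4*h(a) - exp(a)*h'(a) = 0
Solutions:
 h(a) = C1*exp(-4*exp(-a))


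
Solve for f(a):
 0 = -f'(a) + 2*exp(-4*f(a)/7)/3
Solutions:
 f(a) = 7*log(-I*(C1 + 8*a/21)^(1/4))
 f(a) = 7*log(I*(C1 + 8*a/21)^(1/4))
 f(a) = 7*log(-(C1 + 8*a/21)^(1/4))
 f(a) = 7*log(C1 + 8*a/21)/4


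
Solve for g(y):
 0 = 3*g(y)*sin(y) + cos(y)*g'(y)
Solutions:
 g(y) = C1*cos(y)^3


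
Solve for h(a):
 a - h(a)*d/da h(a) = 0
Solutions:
 h(a) = -sqrt(C1 + a^2)
 h(a) = sqrt(C1 + a^2)


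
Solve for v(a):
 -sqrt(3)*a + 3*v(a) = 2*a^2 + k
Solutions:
 v(a) = 2*a^2/3 + sqrt(3)*a/3 + k/3


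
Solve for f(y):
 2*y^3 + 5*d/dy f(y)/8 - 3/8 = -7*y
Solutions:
 f(y) = C1 - 4*y^4/5 - 28*y^2/5 + 3*y/5


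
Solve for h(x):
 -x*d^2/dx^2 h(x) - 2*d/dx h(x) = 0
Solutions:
 h(x) = C1 + C2/x


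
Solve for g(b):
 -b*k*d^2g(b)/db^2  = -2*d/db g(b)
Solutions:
 g(b) = C1 + b^(((re(k) + 2)*re(k) + im(k)^2)/(re(k)^2 + im(k)^2))*(C2*sin(2*log(b)*Abs(im(k))/(re(k)^2 + im(k)^2)) + C3*cos(2*log(b)*im(k)/(re(k)^2 + im(k)^2)))


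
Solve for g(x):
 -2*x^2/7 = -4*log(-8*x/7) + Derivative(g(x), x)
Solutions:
 g(x) = C1 - 2*x^3/21 + 4*x*log(-x) + 4*x*(-log(7) - 1 + 3*log(2))


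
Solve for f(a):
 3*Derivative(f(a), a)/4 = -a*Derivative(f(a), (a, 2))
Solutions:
 f(a) = C1 + C2*a^(1/4)


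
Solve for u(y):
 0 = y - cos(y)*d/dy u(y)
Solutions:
 u(y) = C1 + Integral(y/cos(y), y)


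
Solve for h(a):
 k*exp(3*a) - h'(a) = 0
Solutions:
 h(a) = C1 + k*exp(3*a)/3


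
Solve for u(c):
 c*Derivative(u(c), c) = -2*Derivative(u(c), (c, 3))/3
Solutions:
 u(c) = C1 + Integral(C2*airyai(-2^(2/3)*3^(1/3)*c/2) + C3*airybi(-2^(2/3)*3^(1/3)*c/2), c)


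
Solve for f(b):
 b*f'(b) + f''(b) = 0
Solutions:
 f(b) = C1 + C2*erf(sqrt(2)*b/2)


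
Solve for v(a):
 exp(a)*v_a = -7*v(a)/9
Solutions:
 v(a) = C1*exp(7*exp(-a)/9)


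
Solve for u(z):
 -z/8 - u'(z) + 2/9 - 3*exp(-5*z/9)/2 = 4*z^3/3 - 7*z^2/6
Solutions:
 u(z) = C1 - z^4/3 + 7*z^3/18 - z^2/16 + 2*z/9 + 27*exp(-5*z/9)/10


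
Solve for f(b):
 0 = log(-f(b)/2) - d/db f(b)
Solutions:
 -Integral(1/(log(-_y) - log(2)), (_y, f(b))) = C1 - b


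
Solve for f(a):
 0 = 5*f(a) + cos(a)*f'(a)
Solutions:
 f(a) = C1*sqrt(sin(a) - 1)*(sin(a)^2 - 2*sin(a) + 1)/(sqrt(sin(a) + 1)*(sin(a)^2 + 2*sin(a) + 1))


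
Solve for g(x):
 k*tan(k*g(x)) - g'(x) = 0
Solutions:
 g(x) = Piecewise((-asin(exp(C1*k + k^2*x))/k + pi/k, Ne(k, 0)), (nan, True))
 g(x) = Piecewise((asin(exp(C1*k + k^2*x))/k, Ne(k, 0)), (nan, True))


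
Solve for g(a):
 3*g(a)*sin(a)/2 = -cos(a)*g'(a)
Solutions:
 g(a) = C1*cos(a)^(3/2)


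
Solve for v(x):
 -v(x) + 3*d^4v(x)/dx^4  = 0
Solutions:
 v(x) = C1*exp(-3^(3/4)*x/3) + C2*exp(3^(3/4)*x/3) + C3*sin(3^(3/4)*x/3) + C4*cos(3^(3/4)*x/3)


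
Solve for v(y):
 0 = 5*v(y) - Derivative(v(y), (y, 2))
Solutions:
 v(y) = C1*exp(-sqrt(5)*y) + C2*exp(sqrt(5)*y)


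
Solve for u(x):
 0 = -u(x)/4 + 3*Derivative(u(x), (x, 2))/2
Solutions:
 u(x) = C1*exp(-sqrt(6)*x/6) + C2*exp(sqrt(6)*x/6)


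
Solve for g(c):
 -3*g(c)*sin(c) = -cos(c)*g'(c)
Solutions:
 g(c) = C1/cos(c)^3


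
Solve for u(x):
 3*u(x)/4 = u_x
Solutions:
 u(x) = C1*exp(3*x/4)


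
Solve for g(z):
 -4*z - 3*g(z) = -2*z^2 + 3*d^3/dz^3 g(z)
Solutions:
 g(z) = C3*exp(-z) + 2*z^2/3 - 4*z/3 + (C1*sin(sqrt(3)*z/2) + C2*cos(sqrt(3)*z/2))*exp(z/2)


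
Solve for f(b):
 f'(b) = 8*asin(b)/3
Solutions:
 f(b) = C1 + 8*b*asin(b)/3 + 8*sqrt(1 - b^2)/3


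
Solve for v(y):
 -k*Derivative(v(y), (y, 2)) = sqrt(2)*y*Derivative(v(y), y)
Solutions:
 v(y) = C1 + C2*sqrt(k)*erf(2^(3/4)*y*sqrt(1/k)/2)


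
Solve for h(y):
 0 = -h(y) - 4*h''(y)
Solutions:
 h(y) = C1*sin(y/2) + C2*cos(y/2)


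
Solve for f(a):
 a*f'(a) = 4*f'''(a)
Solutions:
 f(a) = C1 + Integral(C2*airyai(2^(1/3)*a/2) + C3*airybi(2^(1/3)*a/2), a)


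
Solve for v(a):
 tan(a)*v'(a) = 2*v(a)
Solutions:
 v(a) = C1*sin(a)^2


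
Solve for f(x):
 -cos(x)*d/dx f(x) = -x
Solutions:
 f(x) = C1 + Integral(x/cos(x), x)


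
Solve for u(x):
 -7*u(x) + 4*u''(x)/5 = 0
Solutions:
 u(x) = C1*exp(-sqrt(35)*x/2) + C2*exp(sqrt(35)*x/2)


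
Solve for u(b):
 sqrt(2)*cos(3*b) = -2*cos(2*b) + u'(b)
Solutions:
 u(b) = C1 + sin(2*b) + sqrt(2)*sin(3*b)/3


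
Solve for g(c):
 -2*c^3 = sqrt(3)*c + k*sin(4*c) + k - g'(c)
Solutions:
 g(c) = C1 + c^4/2 + sqrt(3)*c^2/2 + c*k - k*cos(4*c)/4


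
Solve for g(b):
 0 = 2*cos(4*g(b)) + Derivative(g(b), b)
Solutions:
 g(b) = -asin((C1 + exp(16*b))/(C1 - exp(16*b)))/4 + pi/4
 g(b) = asin((C1 + exp(16*b))/(C1 - exp(16*b)))/4


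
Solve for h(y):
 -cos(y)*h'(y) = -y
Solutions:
 h(y) = C1 + Integral(y/cos(y), y)


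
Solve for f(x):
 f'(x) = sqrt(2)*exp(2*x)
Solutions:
 f(x) = C1 + sqrt(2)*exp(2*x)/2


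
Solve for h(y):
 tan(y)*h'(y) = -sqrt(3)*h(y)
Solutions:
 h(y) = C1/sin(y)^(sqrt(3))


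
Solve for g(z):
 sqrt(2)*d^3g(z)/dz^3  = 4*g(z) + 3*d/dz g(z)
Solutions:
 g(z) = C1*exp(-z*(sqrt(2)/(sqrt(2 - sqrt(2)/4) + sqrt(2))^(1/3) + 2*(sqrt(2 - sqrt(2)/4) + sqrt(2))^(1/3))/4)*sin(z*(-sqrt(6)/(sqrt(2 - sqrt(2)/4) + sqrt(2))^(1/3) + 2*sqrt(3)*(sqrt(2 - sqrt(2)/4) + sqrt(2))^(1/3))/4) + C2*exp(-z*(sqrt(2)/(sqrt(2 - sqrt(2)/4) + sqrt(2))^(1/3) + 2*(sqrt(2 - sqrt(2)/4) + sqrt(2))^(1/3))/4)*cos(z*(-sqrt(6)/(sqrt(2 - sqrt(2)/4) + sqrt(2))^(1/3) + 2*sqrt(3)*(sqrt(2 - sqrt(2)/4) + sqrt(2))^(1/3))/4) + C3*exp(z*(sqrt(2)/(2*(sqrt(2 - sqrt(2)/4) + sqrt(2))^(1/3)) + (sqrt(2 - sqrt(2)/4) + sqrt(2))^(1/3)))


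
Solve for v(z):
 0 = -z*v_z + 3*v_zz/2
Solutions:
 v(z) = C1 + C2*erfi(sqrt(3)*z/3)


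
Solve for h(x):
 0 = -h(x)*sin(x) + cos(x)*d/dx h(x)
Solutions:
 h(x) = C1/cos(x)


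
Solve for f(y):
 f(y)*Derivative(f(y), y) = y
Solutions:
 f(y) = -sqrt(C1 + y^2)
 f(y) = sqrt(C1 + y^2)


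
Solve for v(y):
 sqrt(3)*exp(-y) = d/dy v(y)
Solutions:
 v(y) = C1 - sqrt(3)*exp(-y)


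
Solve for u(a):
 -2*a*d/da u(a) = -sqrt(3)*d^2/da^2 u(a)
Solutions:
 u(a) = C1 + C2*erfi(3^(3/4)*a/3)


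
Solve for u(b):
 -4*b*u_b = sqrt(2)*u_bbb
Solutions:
 u(b) = C1 + Integral(C2*airyai(-sqrt(2)*b) + C3*airybi(-sqrt(2)*b), b)


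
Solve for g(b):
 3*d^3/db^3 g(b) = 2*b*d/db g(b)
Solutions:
 g(b) = C1 + Integral(C2*airyai(2^(1/3)*3^(2/3)*b/3) + C3*airybi(2^(1/3)*3^(2/3)*b/3), b)


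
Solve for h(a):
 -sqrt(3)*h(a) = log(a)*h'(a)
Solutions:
 h(a) = C1*exp(-sqrt(3)*li(a))


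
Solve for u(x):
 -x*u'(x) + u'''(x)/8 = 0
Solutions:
 u(x) = C1 + Integral(C2*airyai(2*x) + C3*airybi(2*x), x)


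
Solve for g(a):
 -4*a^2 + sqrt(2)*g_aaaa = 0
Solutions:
 g(a) = C1 + C2*a + C3*a^2 + C4*a^3 + sqrt(2)*a^6/180


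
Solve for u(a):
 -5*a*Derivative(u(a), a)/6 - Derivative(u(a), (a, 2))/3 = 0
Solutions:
 u(a) = C1 + C2*erf(sqrt(5)*a/2)


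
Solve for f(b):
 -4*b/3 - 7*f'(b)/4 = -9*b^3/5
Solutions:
 f(b) = C1 + 9*b^4/35 - 8*b^2/21


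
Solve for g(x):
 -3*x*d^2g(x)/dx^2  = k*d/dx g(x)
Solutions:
 g(x) = C1 + x^(1 - re(k)/3)*(C2*sin(log(x)*Abs(im(k))/3) + C3*cos(log(x)*im(k)/3))


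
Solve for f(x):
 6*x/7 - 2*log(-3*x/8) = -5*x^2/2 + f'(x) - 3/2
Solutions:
 f(x) = C1 + 5*x^3/6 + 3*x^2/7 - 2*x*log(-x) + x*(-2*log(3) + 7/2 + 6*log(2))


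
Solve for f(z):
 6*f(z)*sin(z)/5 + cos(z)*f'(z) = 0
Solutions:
 f(z) = C1*cos(z)^(6/5)


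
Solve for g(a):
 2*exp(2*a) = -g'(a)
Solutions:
 g(a) = C1 - exp(2*a)


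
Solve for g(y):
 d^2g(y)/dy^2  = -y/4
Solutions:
 g(y) = C1 + C2*y - y^3/24


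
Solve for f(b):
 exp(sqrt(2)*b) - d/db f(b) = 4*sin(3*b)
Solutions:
 f(b) = C1 + sqrt(2)*exp(sqrt(2)*b)/2 + 4*cos(3*b)/3


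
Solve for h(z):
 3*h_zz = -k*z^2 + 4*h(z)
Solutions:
 h(z) = C1*exp(-2*sqrt(3)*z/3) + C2*exp(2*sqrt(3)*z/3) + k*z^2/4 + 3*k/8


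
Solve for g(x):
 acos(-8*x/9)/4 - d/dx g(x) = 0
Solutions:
 g(x) = C1 + x*acos(-8*x/9)/4 + sqrt(81 - 64*x^2)/32


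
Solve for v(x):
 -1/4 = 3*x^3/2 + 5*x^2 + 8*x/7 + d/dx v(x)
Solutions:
 v(x) = C1 - 3*x^4/8 - 5*x^3/3 - 4*x^2/7 - x/4


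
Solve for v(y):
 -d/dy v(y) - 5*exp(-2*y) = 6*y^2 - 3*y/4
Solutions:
 v(y) = C1 - 2*y^3 + 3*y^2/8 + 5*exp(-2*y)/2


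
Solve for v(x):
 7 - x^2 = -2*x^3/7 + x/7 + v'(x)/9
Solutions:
 v(x) = C1 + 9*x^4/14 - 3*x^3 - 9*x^2/14 + 63*x


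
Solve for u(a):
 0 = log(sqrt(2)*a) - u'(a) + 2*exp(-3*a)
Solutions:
 u(a) = C1 + a*log(a) + a*(-1 + log(2)/2) - 2*exp(-3*a)/3


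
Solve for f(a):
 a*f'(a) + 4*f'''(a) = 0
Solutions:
 f(a) = C1 + Integral(C2*airyai(-2^(1/3)*a/2) + C3*airybi(-2^(1/3)*a/2), a)


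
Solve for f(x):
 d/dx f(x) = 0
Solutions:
 f(x) = C1


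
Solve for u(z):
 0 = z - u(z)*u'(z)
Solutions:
 u(z) = -sqrt(C1 + z^2)
 u(z) = sqrt(C1 + z^2)


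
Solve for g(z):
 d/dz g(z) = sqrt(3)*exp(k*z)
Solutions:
 g(z) = C1 + sqrt(3)*exp(k*z)/k


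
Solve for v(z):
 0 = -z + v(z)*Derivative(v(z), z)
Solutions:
 v(z) = -sqrt(C1 + z^2)
 v(z) = sqrt(C1 + z^2)


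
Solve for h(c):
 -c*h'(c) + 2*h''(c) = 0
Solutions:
 h(c) = C1 + C2*erfi(c/2)


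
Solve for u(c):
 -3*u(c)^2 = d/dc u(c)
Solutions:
 u(c) = 1/(C1 + 3*c)


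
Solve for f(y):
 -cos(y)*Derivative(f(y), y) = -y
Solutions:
 f(y) = C1 + Integral(y/cos(y), y)


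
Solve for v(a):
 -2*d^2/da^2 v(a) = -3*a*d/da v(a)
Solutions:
 v(a) = C1 + C2*erfi(sqrt(3)*a/2)


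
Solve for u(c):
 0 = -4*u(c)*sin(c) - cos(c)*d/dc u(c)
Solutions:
 u(c) = C1*cos(c)^4


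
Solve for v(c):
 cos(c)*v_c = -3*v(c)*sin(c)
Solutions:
 v(c) = C1*cos(c)^3


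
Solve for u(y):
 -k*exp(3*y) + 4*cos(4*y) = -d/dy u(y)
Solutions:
 u(y) = C1 + k*exp(3*y)/3 - sin(4*y)


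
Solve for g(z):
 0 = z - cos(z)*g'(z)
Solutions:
 g(z) = C1 + Integral(z/cos(z), z)


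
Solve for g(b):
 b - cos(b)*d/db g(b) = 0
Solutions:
 g(b) = C1 + Integral(b/cos(b), b)


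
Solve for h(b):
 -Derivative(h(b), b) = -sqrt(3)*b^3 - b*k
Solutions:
 h(b) = C1 + sqrt(3)*b^4/4 + b^2*k/2


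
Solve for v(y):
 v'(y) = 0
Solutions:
 v(y) = C1


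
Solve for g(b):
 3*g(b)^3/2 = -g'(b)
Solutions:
 g(b) = -sqrt(-1/(C1 - 3*b))
 g(b) = sqrt(-1/(C1 - 3*b))


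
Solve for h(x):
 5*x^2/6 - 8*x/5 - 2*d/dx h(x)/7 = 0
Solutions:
 h(x) = C1 + 35*x^3/36 - 14*x^2/5


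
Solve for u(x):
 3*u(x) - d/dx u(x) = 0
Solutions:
 u(x) = C1*exp(3*x)


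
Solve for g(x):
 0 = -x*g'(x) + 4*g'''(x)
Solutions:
 g(x) = C1 + Integral(C2*airyai(2^(1/3)*x/2) + C3*airybi(2^(1/3)*x/2), x)


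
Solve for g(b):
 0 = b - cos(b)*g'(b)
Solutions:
 g(b) = C1 + Integral(b/cos(b), b)


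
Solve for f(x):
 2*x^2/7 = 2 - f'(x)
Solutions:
 f(x) = C1 - 2*x^3/21 + 2*x


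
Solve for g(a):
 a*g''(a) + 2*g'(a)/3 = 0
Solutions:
 g(a) = C1 + C2*a^(1/3)


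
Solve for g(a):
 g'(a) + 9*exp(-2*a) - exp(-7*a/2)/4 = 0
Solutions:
 g(a) = C1 + 9*exp(-2*a)/2 - exp(-7*a/2)/14


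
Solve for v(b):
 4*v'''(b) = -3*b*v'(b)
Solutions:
 v(b) = C1 + Integral(C2*airyai(-6^(1/3)*b/2) + C3*airybi(-6^(1/3)*b/2), b)


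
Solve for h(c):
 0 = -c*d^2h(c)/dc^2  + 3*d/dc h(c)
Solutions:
 h(c) = C1 + C2*c^4


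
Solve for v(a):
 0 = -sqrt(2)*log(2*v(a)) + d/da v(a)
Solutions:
 -sqrt(2)*Integral(1/(log(_y) + log(2)), (_y, v(a)))/2 = C1 - a


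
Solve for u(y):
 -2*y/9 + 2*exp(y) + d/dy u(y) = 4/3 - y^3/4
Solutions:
 u(y) = C1 - y^4/16 + y^2/9 + 4*y/3 - 2*exp(y)


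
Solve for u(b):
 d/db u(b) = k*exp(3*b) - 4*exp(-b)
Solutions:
 u(b) = C1 + k*exp(3*b)/3 + 4*exp(-b)


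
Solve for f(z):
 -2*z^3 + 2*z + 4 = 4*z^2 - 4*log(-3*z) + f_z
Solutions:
 f(z) = C1 - z^4/2 - 4*z^3/3 + z^2 + 4*z*log(-z) + 4*z*log(3)


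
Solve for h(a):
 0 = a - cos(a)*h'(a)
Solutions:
 h(a) = C1 + Integral(a/cos(a), a)


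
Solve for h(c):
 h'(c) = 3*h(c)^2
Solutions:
 h(c) = -1/(C1 + 3*c)


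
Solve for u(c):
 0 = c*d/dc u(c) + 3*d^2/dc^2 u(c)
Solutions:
 u(c) = C1 + C2*erf(sqrt(6)*c/6)


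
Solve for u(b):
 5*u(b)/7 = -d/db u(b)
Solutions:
 u(b) = C1*exp(-5*b/7)


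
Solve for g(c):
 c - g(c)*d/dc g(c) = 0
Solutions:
 g(c) = -sqrt(C1 + c^2)
 g(c) = sqrt(C1 + c^2)


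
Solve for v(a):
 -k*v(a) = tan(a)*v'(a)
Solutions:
 v(a) = C1*exp(-k*log(sin(a)))


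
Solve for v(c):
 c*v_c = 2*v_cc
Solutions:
 v(c) = C1 + C2*erfi(c/2)
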